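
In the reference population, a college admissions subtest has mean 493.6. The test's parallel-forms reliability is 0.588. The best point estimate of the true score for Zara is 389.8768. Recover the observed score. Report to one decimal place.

317.2

T̂ = ρX + (1 − ρ)μ  ⇒  X = (T̂ − (1 − ρ)μ) / ρ
X = (389.8768 − 0.412 × 493.6) / 0.588 = (389.8768 − 203.3632) / 0.588 = 186.5136 / 0.588 = 317.200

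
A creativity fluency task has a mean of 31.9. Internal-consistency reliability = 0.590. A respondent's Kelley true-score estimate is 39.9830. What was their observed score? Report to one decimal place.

T̂ = ρX + (1 − ρ)μ  ⇒  X = (T̂ − (1 − ρ)μ) / ρ
X = (39.9830 − 0.410 × 31.9) / 0.590 = (39.9830 − 13.0790) / 0.590 = 26.9040 / 0.590 = 45.600

45.6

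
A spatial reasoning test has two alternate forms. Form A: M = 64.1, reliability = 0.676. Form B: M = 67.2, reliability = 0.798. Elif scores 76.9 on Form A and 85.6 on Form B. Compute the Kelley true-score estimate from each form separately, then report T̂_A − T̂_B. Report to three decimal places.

T̂_A = 0.676(76.9) + 0.324(64.1) = 72.75280
T̂_B = 0.798(85.6) + 0.202(67.2) = 81.88320
T̂_A − T̂_B = -9.13040

-9.130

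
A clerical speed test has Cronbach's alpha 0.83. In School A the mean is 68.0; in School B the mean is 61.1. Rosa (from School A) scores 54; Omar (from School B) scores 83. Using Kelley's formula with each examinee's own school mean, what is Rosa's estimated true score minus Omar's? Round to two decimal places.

T̂_Rosa = 0.83(54) + 0.17(68.0) = 56.3800
T̂_Omar = 0.83(83) + 0.17(61.1) = 79.2770
Difference = 56.3800 − 79.2770 = -22.8970

-22.90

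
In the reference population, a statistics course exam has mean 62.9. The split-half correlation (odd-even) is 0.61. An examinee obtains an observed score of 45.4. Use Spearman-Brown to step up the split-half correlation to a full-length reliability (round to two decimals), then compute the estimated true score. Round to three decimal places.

49.600

Spearman-Brown: ρ = 2r/(1 + r) = 2(0.61)/(1 + 0.61) = 1.220/1.61 = 0.7578 → 0.76
T̂ = ρX + (1 − ρ)μ
  = 0.76 × 45.4 + 0.24 × 62.9
  = 34.504 + 15.096
  = 49.6000
  ≈ 49.600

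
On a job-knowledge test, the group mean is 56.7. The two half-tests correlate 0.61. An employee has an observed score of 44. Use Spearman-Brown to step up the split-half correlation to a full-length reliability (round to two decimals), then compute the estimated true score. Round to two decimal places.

Spearman-Brown: ρ = 2r/(1 + r) = 2(0.61)/(1 + 0.61) = 1.220/1.61 = 0.7578 → 0.76
T̂ = ρX + (1 − ρ)μ
  = 0.76 × 44 + 0.24 × 56.7
  = 33.44 + 13.608
  = 47.048
  ≈ 47.05

47.05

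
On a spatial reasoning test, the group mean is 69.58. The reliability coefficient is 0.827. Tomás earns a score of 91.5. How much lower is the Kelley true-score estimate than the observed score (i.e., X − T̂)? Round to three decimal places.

Kelley's formula gives T̂ = 0.827·91.5 + 0.173·69.58 = 75.6705 + 12.03734 = 87.70784.
X − T̂ = 91.5 − 87.7078 = 3.7922 → 3.792

3.792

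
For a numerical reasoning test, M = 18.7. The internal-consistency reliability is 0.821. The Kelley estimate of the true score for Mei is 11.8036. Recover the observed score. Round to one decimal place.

T̂ = ρX + (1 − ρ)μ  ⇒  X = (T̂ − (1 − ρ)μ) / ρ
X = (11.8036 − 0.179 × 18.7) / 0.821 = (11.8036 − 3.3473) / 0.821 = 8.4563 / 0.821 = 10.300

10.3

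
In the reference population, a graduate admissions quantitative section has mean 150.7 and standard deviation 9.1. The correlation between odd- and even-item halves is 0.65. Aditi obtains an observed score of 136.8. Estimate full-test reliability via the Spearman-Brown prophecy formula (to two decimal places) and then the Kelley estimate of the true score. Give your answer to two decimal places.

Spearman-Brown: ρ = 2r/(1 + r) = 2(0.65)/(1 + 0.65) = 1.300/1.65 = 0.7879 → 0.79
Weight the observed score by reliability and the mean by (1 − reliability): T̂ = 0.79·136.8 + 0.21·150.7 = 108.072 + 31.647 = 139.719.

139.72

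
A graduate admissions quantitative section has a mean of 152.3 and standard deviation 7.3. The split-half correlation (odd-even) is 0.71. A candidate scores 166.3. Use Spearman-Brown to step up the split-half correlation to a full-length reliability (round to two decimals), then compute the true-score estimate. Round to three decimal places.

Spearman-Brown: ρ = 2r/(1 + r) = 2(0.71)/(1 + 0.71) = 1.420/1.71 = 0.8304 → 0.83
T̂ = ρX + (1 − ρ)μ
  = 0.83 × 166.3 + 0.17 × 152.3
  = 138.029 + 25.891
  = 163.9200
  ≈ 163.920

163.920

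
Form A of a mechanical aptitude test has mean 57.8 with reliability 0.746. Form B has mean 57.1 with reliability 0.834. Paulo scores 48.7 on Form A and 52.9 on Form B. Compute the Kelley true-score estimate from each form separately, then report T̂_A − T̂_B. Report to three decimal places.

-2.586

T̂_A = 0.746(48.7) + 0.254(57.8) = 51.01140
T̂_B = 0.834(52.9) + 0.166(57.1) = 53.59720
T̂_A − T̂_B = -2.58580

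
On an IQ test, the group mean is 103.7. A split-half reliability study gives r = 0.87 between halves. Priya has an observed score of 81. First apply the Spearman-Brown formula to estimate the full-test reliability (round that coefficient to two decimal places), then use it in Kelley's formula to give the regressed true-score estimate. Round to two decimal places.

Spearman-Brown: ρ = 2r/(1 + r) = 2(0.87)/(1 + 0.87) = 1.740/1.87 = 0.9305 → 0.93
T̂ = 0.93(81) + 0.07(103.7) = 75.33 + 7.259 = 82.589 → 82.59

82.59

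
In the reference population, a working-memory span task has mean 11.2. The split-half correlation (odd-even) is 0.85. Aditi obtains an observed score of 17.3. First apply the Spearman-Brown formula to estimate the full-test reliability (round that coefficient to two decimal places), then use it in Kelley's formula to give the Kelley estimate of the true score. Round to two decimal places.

Spearman-Brown: ρ = 2r/(1 + r) = 2(0.85)/(1 + 0.85) = 1.700/1.85 = 0.9189 → 0.92
T̂ = 0.92(17.3) + 0.08(11.2) = 15.916 + 0.896 = 16.812 → 16.81

16.81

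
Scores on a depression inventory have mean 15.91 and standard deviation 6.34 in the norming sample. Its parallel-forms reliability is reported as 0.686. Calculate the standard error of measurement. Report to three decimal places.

SEM = SD · √(1 − ρ) = 6.34 × √0.314 = 6.34 × 0.5604 = 3.5527

3.553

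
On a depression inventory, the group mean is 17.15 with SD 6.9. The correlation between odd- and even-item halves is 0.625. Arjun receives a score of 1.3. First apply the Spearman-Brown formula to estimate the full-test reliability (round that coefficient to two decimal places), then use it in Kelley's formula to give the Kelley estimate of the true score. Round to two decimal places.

Spearman-Brown: ρ = 2r/(1 + r) = 2(0.625)/(1 + 0.625) = 1.2500/1.625 = 0.7692 → 0.77
T̂ = 0.77(1.3) + 0.23(17.15) = 1.001 + 3.9445 = 4.946 → 4.95

4.95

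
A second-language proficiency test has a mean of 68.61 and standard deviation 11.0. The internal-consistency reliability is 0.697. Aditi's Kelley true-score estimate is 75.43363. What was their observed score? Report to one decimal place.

78.4

T̂ = ρX + (1 − ρ)μ  ⇒  X = (T̂ − (1 − ρ)μ) / ρ
X = (75.43363 − 0.303 × 68.61) / 0.697 = (75.43363 − 20.78883) / 0.697 = 54.64480 / 0.697 = 78.400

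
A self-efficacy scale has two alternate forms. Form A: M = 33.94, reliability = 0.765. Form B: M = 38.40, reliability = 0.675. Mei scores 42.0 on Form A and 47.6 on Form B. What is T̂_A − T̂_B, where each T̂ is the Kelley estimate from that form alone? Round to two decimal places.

T̂_A = 0.765(42.0) + 0.235(33.94) = 40.1059
T̂_B = 0.675(47.6) + 0.325(38.40) = 44.6100
T̂_A − T̂_B = -4.5041

-4.50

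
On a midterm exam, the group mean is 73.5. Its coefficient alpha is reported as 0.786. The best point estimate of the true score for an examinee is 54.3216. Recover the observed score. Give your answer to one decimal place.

49.1

T̂ = ρX + (1 − ρ)μ  ⇒  X = (T̂ − (1 − ρ)μ) / ρ
X = (54.3216 − 0.214 × 73.5) / 0.786 = (54.3216 − 15.7290) / 0.786 = 38.5926 / 0.786 = 49.100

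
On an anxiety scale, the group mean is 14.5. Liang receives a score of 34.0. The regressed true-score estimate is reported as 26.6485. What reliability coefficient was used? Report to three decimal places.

T̂ = ρX + (1 − ρ)μ  ⇒  T̂ − μ = ρ(X − μ)
ρ = (T̂ − μ)/(X − μ) = (26.6485 − 14.5) / (34.0 − 14.5) = 12.1485 / 19.5 = 0.62300

0.623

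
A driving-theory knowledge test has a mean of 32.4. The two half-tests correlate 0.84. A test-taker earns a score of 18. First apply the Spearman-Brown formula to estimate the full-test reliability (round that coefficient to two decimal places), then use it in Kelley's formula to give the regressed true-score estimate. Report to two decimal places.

Spearman-Brown: ρ = 2r/(1 + r) = 2(0.84)/(1 + 0.84) = 1.680/1.84 = 0.9130 → 0.91
T̂ = ρX + (1 − ρ)μ
  = 0.91 × 18 + 0.09 × 32.4
  = 16.38 + 2.916
  = 19.296
  ≈ 19.30

19.30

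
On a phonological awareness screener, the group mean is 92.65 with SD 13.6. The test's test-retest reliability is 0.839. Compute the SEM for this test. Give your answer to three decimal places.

5.457

SEM = SD · √(1 − ρ) = 13.6 × √0.161 = 13.6 × 0.4012 = 5.4570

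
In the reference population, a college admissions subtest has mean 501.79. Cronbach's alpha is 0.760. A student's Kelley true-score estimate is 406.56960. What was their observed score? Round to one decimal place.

376.5

T̂ = ρX + (1 − ρ)μ  ⇒  X = (T̂ − (1 − ρ)μ) / ρ
X = (406.56960 − 0.240 × 501.79) / 0.760 = (406.56960 − 120.42960) / 0.760 = 286.14000 / 0.760 = 376.500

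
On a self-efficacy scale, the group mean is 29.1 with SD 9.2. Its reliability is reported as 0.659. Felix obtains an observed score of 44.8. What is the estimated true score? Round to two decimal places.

Regress the observed score toward the mean by the unreliability: T̂ = 0.659·44.8 + 0.341·29.1 = 29.5232 + 9.9231 = 39.446.

39.45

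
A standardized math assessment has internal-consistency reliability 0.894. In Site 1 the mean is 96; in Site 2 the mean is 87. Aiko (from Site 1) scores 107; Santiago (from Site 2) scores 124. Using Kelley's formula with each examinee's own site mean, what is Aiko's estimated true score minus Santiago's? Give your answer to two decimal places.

T̂_Aiko = 0.894(107) + 0.106(96) = 105.8340
T̂_Santiago = 0.894(124) + 0.106(87) = 120.0780
Difference = 105.8340 − 120.0780 = -14.2440

-14.24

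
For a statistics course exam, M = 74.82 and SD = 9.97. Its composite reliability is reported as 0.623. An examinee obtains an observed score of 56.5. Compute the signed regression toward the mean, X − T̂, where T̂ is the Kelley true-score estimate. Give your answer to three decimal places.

T̂ = 0.623(56.5) + 0.377(74.82) = 35.1995 + 28.20714 = 63.40664 → 63.4066
X − T̂ = 56.5 − 63.4066 = -6.9066 → -6.907

-6.907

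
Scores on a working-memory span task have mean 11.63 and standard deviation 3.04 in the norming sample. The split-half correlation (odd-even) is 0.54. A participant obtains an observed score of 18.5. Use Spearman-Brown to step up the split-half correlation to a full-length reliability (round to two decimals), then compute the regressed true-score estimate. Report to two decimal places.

16.44

Spearman-Brown: ρ = 2r/(1 + r) = 2(0.54)/(1 + 0.54) = 1.080/1.54 = 0.7013 → 0.70
Kelley's formula gives T̂ = 0.70·18.5 + 0.30·11.63 = 12.950 + 3.4890 = 16.439.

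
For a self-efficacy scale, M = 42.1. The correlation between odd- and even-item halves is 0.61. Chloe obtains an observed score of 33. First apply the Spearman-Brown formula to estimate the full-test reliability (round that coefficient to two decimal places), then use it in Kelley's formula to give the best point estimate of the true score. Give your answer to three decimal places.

Spearman-Brown: ρ = 2r/(1 + r) = 2(0.61)/(1 + 0.61) = 1.220/1.61 = 0.7578 → 0.76
T̂ = 0.76(33) + 0.24(42.1) = 25.08 + 10.104 = 35.1840 → 35.184

35.184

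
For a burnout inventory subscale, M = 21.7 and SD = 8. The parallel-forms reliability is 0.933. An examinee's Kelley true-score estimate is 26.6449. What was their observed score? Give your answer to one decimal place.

T̂ = ρX + (1 − ρ)μ  ⇒  X = (T̂ − (1 − ρ)μ) / ρ
X = (26.6449 − 0.067 × 21.7) / 0.933 = (26.6449 − 1.4539) / 0.933 = 25.1910 / 0.933 = 27.000

27.0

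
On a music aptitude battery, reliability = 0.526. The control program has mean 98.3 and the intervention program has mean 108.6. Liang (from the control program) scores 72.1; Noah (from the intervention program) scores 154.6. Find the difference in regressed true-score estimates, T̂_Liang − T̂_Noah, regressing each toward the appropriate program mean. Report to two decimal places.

T̂_Liang = 0.526(72.1) + 0.474(98.3) = 84.5188
T̂_Noah = 0.526(154.6) + 0.474(108.6) = 132.7960
Difference = 84.5188 − 132.7960 = -48.2772

-48.28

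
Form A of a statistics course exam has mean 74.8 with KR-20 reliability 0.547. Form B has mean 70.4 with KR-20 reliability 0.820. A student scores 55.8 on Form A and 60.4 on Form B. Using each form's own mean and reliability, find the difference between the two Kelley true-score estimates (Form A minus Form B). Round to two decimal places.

2.21

T̂_A = 0.547(55.8) + 0.453(74.8) = 64.4070
T̂_B = 0.820(60.4) + 0.180(70.4) = 62.2000
T̂_A − T̂_B = 2.2070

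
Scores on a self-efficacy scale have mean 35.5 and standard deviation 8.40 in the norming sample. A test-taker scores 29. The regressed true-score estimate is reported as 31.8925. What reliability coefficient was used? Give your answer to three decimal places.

0.555

T̂ = ρX + (1 − ρ)μ  ⇒  T̂ − μ = ρ(X − μ)
ρ = (T̂ − μ)/(X − μ) = (31.8925 − 35.5) / (29 − 35.5) = -3.6075 / -6.5 = 0.55500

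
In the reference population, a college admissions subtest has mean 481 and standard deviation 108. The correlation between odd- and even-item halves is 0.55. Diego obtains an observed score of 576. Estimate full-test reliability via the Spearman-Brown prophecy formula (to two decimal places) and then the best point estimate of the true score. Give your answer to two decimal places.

Spearman-Brown: ρ = 2r/(1 + r) = 2(0.55)/(1 + 0.55) = 1.100/1.55 = 0.7097 → 0.71
T̂ = ρX + (1 − ρ)μ
  = 0.71 × 576 + 0.29 × 481
  = 408.96 + 139.49
  = 548.450
  ≈ 548.45

548.45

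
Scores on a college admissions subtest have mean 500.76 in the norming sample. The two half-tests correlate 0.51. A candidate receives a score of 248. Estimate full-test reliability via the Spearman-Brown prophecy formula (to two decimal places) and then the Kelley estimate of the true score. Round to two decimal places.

328.88

Spearman-Brown: ρ = 2r/(1 + r) = 2(0.51)/(1 + 0.51) = 1.020/1.51 = 0.6755 → 0.68
T̂ = ρX + (1 − ρ)μ
  = 0.68 × 248 + 0.32 × 500.76
  = 168.64 + 160.2432
  = 328.883
  ≈ 328.88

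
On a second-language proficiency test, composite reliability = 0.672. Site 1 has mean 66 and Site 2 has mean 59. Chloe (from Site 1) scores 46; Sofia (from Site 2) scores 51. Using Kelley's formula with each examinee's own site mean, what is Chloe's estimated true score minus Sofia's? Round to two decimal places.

T̂_Chloe = 0.672(46) + 0.328(66) = 52.5600
T̂_Sofia = 0.672(51) + 0.328(59) = 53.6240
Difference = 52.5600 − 53.6240 = -1.0640

-1.06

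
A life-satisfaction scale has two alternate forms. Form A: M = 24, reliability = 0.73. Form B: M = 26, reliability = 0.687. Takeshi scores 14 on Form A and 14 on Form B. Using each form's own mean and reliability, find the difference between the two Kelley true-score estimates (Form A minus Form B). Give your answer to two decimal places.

T̂_A = 0.73(14) + 0.27(24) = 16.7000
T̂_B = 0.687(14) + 0.313(26) = 17.7560
T̂_A − T̂_B = -1.0560

-1.06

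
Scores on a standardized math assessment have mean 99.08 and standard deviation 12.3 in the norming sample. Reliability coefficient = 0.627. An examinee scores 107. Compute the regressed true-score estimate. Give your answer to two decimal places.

104.05

T̂ = 0.627(107) + 0.373(99.08) = 67.089 + 36.95684 = 104.046 → 104.05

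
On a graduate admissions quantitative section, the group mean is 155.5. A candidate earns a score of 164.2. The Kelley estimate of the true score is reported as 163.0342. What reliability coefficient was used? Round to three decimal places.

T̂ = ρX + (1 − ρ)μ  ⇒  T̂ − μ = ρ(X − μ)
ρ = (T̂ − μ)/(X − μ) = (163.0342 − 155.5) / (164.2 − 155.5) = 7.5342 / 8.7 = 0.86600

0.866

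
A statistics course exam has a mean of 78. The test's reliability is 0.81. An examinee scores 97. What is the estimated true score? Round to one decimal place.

T̂ = ρX + (1 − ρ)μ
  = 0.81 × 97 + 0.19 × 78
  = 78.57 + 14.82
  = 93.39
  ≈ 93.4

93.4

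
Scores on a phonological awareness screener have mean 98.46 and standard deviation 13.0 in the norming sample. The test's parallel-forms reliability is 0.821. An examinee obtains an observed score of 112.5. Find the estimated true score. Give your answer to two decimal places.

109.99

T̂ = ρX + (1 − ρ)μ
  = 0.821 × 112.5 + 0.179 × 98.46
  = 92.3625 + 17.62434
  = 109.987
  ≈ 109.99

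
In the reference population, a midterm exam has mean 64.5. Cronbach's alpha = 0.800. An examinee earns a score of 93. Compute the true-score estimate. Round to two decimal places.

Regress the observed score toward the mean by the unreliability: T̂ = 0.800·93 + 0.200·64.5 = 74.400 + 12.9000 = 87.300.

87.30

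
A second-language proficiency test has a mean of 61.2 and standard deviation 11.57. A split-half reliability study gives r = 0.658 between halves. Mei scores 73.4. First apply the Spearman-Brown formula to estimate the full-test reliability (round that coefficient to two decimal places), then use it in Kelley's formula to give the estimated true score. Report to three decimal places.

Spearman-Brown: ρ = 2r/(1 + r) = 2(0.658)/(1 + 0.658) = 1.3160/1.658 = 0.7937 → 0.79
Regress the observed score toward the mean by the unreliability: T̂ = 0.79·73.4 + 0.21·61.2 = 57.986 + 12.852 = 70.8380.

70.838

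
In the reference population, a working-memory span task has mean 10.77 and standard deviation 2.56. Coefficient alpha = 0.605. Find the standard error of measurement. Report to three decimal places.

SEM = SD · √(1 − ρ) = 2.56 × √0.395 = 2.56 × 0.6285 = 1.6089

1.609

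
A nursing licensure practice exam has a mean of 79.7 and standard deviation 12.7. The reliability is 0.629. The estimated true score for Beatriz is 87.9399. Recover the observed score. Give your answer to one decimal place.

92.8

T̂ = ρX + (1 − ρ)μ  ⇒  X = (T̂ − (1 − ρ)μ) / ρ
X = (87.9399 − 0.371 × 79.7) / 0.629 = (87.9399 − 29.5687) / 0.629 = 58.3712 / 0.629 = 92.800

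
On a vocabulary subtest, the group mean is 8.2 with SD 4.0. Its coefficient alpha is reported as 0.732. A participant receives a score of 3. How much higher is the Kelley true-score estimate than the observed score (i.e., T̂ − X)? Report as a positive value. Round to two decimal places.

1.39

T̂ = 0.732(3) + 0.268(8.2) = 2.196 + 2.1976 = 4.3936 → 4.394
T̂ − X = 4.394 − 3 = 1.394 → 1.39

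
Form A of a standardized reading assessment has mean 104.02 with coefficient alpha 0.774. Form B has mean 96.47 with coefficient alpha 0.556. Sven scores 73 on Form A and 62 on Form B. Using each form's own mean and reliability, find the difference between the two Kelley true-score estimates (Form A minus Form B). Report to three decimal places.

2.706

T̂_A = 0.774(73) + 0.226(104.02) = 80.01052
T̂_B = 0.556(62) + 0.444(96.47) = 77.30468
T̂_A − T̂_B = 2.70584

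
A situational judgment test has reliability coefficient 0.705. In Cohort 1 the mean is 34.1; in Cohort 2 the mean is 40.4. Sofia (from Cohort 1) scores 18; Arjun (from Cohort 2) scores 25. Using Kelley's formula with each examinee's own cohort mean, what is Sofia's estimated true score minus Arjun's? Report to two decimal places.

T̂_Sofia = 0.705(18) + 0.295(34.1) = 22.7495
T̂_Arjun = 0.705(25) + 0.295(40.4) = 29.5430
Difference = 22.7495 − 29.5430 = -6.7935

-6.79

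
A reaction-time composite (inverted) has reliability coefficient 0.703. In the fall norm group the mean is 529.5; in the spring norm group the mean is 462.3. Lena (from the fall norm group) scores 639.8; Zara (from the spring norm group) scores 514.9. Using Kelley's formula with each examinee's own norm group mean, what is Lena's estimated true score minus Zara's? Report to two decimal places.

107.76

T̂_Lena = 0.703(639.8) + 0.297(529.5) = 607.0409
T̂_Zara = 0.703(514.9) + 0.297(462.3) = 499.2778
Difference = 607.0409 − 499.2778 = 107.7631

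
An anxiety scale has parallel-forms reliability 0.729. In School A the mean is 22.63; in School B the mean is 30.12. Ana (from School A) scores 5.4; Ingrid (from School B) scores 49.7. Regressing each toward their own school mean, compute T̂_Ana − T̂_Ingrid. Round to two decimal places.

-34.32

T̂_Ana = 0.729(5.4) + 0.271(22.63) = 10.0693
T̂_Ingrid = 0.729(49.7) + 0.271(30.12) = 44.3938
Difference = 10.0693 − 44.3938 = -34.3245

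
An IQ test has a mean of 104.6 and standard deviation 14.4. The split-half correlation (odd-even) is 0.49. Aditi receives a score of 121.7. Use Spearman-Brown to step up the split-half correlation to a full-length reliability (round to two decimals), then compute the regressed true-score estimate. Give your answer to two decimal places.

Spearman-Brown: ρ = 2r/(1 + r) = 2(0.49)/(1 + 0.49) = 0.980/1.49 = 0.6577 → 0.66
T̂ = ρX + (1 − ρ)μ
  = 0.66 × 121.7 + 0.34 × 104.6
  = 80.322 + 35.564
  = 115.886
  ≈ 115.89

115.89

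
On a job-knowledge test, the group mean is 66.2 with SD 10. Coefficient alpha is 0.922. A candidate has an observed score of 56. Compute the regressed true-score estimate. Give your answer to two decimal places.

Regress the observed score toward the mean by the unreliability: T̂ = 0.922·56 + 0.078·66.2 = 51.632 + 5.1636 = 56.796.

56.80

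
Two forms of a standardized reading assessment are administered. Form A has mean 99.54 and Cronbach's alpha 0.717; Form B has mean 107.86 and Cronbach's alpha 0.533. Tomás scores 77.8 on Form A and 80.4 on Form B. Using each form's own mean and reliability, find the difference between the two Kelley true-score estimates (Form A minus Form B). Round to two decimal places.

T̂_A = 0.717(77.8) + 0.283(99.54) = 83.9524
T̂_B = 0.533(80.4) + 0.467(107.86) = 93.2238
T̂_A − T̂_B = -9.2714

-9.27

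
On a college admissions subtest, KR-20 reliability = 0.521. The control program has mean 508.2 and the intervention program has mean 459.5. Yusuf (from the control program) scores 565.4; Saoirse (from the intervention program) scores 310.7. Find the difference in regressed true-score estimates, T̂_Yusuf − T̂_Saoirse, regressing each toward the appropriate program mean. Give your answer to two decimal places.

T̂_Yusuf = 0.521(565.4) + 0.479(508.2) = 538.0012
T̂_Saoirse = 0.521(310.7) + 0.479(459.5) = 381.9752
Difference = 538.0012 − 381.9752 = 156.0260

156.03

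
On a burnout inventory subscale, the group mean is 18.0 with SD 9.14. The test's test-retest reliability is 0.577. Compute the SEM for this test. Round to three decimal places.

SEM = SD · √(1 − ρ) = 9.14 × √0.423 = 9.14 × 0.6504 = 5.9445

5.945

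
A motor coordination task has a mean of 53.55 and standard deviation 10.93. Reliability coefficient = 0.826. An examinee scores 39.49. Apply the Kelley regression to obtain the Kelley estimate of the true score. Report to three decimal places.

Kelley's formula gives T̂ = 0.826·39.49 + 0.174·53.55 = 32.61874 + 9.31770 = 41.9364.

41.936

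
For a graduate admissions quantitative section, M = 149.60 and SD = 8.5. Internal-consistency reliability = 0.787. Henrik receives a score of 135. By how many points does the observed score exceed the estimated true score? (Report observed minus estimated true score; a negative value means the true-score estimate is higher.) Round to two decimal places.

-3.11

T̂ = ρX + (1 − ρ)μ
  = 0.787 × 135 + 0.213 × 149.60
  = 106.245 + 31.86480
  = 138.1098
  ≈ 138.110
X − T̂ = 135 − 138.110 = -3.110 → -3.11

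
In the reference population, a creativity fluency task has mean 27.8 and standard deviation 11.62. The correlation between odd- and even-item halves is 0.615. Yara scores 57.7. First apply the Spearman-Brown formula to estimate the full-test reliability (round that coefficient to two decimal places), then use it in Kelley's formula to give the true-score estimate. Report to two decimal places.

50.52

Spearman-Brown: ρ = 2r/(1 + r) = 2(0.615)/(1 + 0.615) = 1.2300/1.615 = 0.7616 → 0.76
Kelley's formula gives T̂ = 0.76·57.7 + 0.24·27.8 = 43.852 + 6.672 = 50.524.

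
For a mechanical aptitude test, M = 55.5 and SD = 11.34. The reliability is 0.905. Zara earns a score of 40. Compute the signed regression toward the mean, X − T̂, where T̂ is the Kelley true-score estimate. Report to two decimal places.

-1.47

Weight the observed score by reliability and the mean by (1 − reliability): T̂ = 0.905·40 + 0.095·55.5 = 36.200 + 5.2725 = 41.4725.
X − T̂ = 40 − 41.473 = -1.473 → -1.47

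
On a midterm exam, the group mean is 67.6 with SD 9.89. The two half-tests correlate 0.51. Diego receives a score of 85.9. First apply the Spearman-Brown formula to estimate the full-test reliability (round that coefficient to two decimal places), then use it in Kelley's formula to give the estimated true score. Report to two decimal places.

Spearman-Brown: ρ = 2r/(1 + r) = 2(0.51)/(1 + 0.51) = 1.020/1.51 = 0.6755 → 0.68
T̂ = 0.68(85.9) + 0.32(67.6) = 58.412 + 21.632 = 80.044 → 80.04

80.04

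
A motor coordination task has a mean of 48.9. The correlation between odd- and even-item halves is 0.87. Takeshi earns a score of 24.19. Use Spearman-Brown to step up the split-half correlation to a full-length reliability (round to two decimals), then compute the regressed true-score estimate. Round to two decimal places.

25.92

Spearman-Brown: ρ = 2r/(1 + r) = 2(0.87)/(1 + 0.87) = 1.740/1.87 = 0.9305 → 0.93
T̂ = ρX + (1 − ρ)μ
  = 0.93 × 24.19 + 0.07 × 48.9
  = 22.4967 + 3.423
  = 25.920
  ≈ 25.92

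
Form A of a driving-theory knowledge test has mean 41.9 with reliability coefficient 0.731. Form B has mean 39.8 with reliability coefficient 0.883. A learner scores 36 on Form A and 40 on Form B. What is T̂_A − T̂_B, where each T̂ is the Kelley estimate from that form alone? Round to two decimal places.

-2.39

T̂_A = 0.731(36) + 0.269(41.9) = 37.5871
T̂_B = 0.883(40) + 0.117(39.8) = 39.9766
T̂_A − T̂_B = -2.3895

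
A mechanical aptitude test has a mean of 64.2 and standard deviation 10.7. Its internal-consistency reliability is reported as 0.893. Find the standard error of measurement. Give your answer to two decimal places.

3.50

SEM = SD · √(1 − ρ) = 10.7 × √0.107 = 10.7 × 0.3271 = 3.500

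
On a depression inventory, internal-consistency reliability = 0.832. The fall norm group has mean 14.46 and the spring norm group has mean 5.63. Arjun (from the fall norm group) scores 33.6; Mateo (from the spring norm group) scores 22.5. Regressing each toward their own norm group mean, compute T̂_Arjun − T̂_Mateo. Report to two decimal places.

10.72

T̂_Arjun = 0.832(33.6) + 0.168(14.46) = 30.3845
T̂_Mateo = 0.832(22.5) + 0.168(5.63) = 19.6658
Difference = 30.3845 − 19.6658 = 10.7186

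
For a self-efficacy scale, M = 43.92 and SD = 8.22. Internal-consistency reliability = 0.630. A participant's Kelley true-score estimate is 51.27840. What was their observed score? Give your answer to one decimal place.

55.6

T̂ = ρX + (1 − ρ)μ  ⇒  X = (T̂ − (1 − ρ)μ) / ρ
X = (51.27840 − 0.370 × 43.92) / 0.630 = (51.27840 − 16.25040) / 0.630 = 35.02800 / 0.630 = 55.600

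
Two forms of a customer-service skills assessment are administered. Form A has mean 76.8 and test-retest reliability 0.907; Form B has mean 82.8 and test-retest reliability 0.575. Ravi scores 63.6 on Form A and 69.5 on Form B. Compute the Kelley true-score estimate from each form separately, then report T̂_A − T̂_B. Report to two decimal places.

T̂_A = 0.907(63.6) + 0.093(76.8) = 64.8276
T̂_B = 0.575(69.5) + 0.425(82.8) = 75.1525
T̂_A − T̂_B = -10.3249

-10.32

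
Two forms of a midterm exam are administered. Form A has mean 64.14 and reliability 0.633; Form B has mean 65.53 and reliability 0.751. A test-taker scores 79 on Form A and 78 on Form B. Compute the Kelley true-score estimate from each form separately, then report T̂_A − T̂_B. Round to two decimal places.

-1.35

T̂_A = 0.633(79) + 0.367(64.14) = 73.5464
T̂_B = 0.751(78) + 0.249(65.53) = 74.8950
T̂_A − T̂_B = -1.3486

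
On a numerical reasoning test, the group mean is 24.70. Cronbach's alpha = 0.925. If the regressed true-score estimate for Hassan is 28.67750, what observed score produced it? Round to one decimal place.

29.0

T̂ = ρX + (1 − ρ)μ  ⇒  X = (T̂ − (1 − ρ)μ) / ρ
X = (28.67750 − 0.075 × 24.70) / 0.925 = (28.67750 − 1.85250) / 0.925 = 26.82500 / 0.925 = 29.000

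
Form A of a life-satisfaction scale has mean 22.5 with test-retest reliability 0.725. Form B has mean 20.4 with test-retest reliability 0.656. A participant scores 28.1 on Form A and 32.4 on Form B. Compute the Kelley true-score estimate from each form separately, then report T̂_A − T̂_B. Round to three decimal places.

T̂_A = 0.725(28.1) + 0.275(22.5) = 26.56000
T̂_B = 0.656(32.4) + 0.344(20.4) = 28.27200
T̂_A − T̂_B = -1.71200

-1.712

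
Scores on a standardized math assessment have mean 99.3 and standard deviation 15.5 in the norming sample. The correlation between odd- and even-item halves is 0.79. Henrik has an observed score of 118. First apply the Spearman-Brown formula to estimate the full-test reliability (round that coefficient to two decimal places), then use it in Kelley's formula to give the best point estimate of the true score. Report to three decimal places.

Spearman-Brown: ρ = 2r/(1 + r) = 2(0.79)/(1 + 0.79) = 1.580/1.79 = 0.8827 → 0.88
T̂ = ρX + (1 − ρ)μ
  = 0.88 × 118 + 0.12 × 99.3
  = 103.84 + 11.916
  = 115.7560
  ≈ 115.756

115.756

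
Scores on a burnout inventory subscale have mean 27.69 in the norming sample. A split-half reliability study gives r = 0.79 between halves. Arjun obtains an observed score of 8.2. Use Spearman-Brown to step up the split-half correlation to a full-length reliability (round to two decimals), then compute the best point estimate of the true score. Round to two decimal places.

10.54

Spearman-Brown: ρ = 2r/(1 + r) = 2(0.79)/(1 + 0.79) = 1.580/1.79 = 0.8827 → 0.88
T̂ = 0.88(8.2) + 0.12(27.69) = 7.216 + 3.3228 = 10.539 → 10.54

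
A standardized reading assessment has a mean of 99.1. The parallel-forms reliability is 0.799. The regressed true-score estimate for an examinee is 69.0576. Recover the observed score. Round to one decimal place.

T̂ = ρX + (1 − ρ)μ  ⇒  X = (T̂ − (1 − ρ)μ) / ρ
X = (69.0576 − 0.201 × 99.1) / 0.799 = (69.0576 − 19.9191) / 0.799 = 49.1385 / 0.799 = 61.500

61.5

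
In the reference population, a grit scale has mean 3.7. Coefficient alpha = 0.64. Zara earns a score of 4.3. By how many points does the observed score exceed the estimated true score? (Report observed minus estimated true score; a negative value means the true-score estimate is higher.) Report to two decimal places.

0.22

T̂ = ρX + (1 − ρ)μ
  = 0.64 × 4.3 + 0.36 × 3.7
  = 2.752 + 1.332
  = 4.0840
  ≈ 4.084
X − T̂ = 4.3 − 4.084 = 0.216 → 0.22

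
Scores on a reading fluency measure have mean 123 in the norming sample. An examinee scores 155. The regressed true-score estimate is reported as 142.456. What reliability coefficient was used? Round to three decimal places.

0.608

T̂ = ρX + (1 − ρ)μ  ⇒  T̂ − μ = ρ(X − μ)
ρ = (T̂ − μ)/(X − μ) = (142.456 − 123) / (155 − 123) = 19.456 / 32.0 = 0.60800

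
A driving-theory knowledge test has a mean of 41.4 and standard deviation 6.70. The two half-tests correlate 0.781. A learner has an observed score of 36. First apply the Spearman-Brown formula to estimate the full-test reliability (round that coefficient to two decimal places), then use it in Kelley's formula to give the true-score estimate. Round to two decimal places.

Spearman-Brown: ρ = 2r/(1 + r) = 2(0.781)/(1 + 0.781) = 1.5620/1.781 = 0.8770 → 0.88
T̂ = 0.88(36) + 0.12(41.4) = 31.68 + 4.968 = 36.648 → 36.65

36.65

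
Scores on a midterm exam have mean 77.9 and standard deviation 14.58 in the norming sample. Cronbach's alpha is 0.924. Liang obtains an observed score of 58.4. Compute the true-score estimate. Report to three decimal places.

T̂ = ρX + (1 − ρ)μ
  = 0.924 × 58.4 + 0.076 × 77.9
  = 53.9616 + 5.9204
  = 59.8820
  ≈ 59.882

59.882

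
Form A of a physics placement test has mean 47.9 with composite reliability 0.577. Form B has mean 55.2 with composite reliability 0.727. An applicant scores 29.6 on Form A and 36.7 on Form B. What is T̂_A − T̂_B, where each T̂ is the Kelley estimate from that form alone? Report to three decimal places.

-4.410

T̂_A = 0.577(29.6) + 0.423(47.9) = 37.34090
T̂_B = 0.727(36.7) + 0.273(55.2) = 41.75050
T̂_A − T̂_B = -4.40960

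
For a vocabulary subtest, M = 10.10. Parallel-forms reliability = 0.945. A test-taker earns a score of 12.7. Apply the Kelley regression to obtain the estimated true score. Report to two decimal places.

T̂ = ρX + (1 − ρ)μ
  = 0.945 × 12.7 + 0.055 × 10.10
  = 12.0015 + 0.55550
  = 12.557
  ≈ 12.56

12.56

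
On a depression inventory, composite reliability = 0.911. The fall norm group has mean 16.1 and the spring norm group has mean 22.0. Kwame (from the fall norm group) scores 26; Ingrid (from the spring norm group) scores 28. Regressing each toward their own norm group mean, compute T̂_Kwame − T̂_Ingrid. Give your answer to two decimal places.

T̂_Kwame = 0.911(26) + 0.089(16.1) = 25.1189
T̂_Ingrid = 0.911(28) + 0.089(22.0) = 27.4660
Difference = 25.1189 − 27.4660 = -2.3471

-2.35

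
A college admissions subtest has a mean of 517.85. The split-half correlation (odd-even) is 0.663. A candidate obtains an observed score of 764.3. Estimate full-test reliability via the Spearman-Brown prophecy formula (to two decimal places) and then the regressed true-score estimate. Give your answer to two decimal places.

715.01

Spearman-Brown: ρ = 2r/(1 + r) = 2(0.663)/(1 + 0.663) = 1.3260/1.663 = 0.7974 → 0.80
T̂ = ρX + (1 − ρ)μ
  = 0.80 × 764.3 + 0.20 × 517.85
  = 611.440 + 103.5700
  = 715.010
  ≈ 715.01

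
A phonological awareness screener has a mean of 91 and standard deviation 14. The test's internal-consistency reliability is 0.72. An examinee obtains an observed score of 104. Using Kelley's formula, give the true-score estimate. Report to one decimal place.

T̂ = 0.72(104) + 0.28(91) = 74.88 + 25.48 = 100.36 → 100.4

100.4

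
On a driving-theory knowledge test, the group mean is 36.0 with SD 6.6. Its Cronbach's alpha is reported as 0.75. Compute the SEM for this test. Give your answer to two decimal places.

3.30

SEM = SD · √(1 − ρ) = 6.6 × √0.25 = 6.6 × 0.5000 = 3.300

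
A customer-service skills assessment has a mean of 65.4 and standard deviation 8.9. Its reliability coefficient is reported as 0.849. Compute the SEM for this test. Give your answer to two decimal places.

SEM = SD · √(1 − ρ) = 8.9 × √0.151 = 8.9 × 0.3886 = 3.458

3.46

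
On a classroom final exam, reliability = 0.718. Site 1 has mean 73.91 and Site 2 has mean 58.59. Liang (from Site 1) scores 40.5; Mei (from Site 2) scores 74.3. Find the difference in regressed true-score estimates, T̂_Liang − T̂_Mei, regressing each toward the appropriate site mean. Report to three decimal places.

-19.948

T̂_Liang = 0.718(40.5) + 0.282(73.91) = 49.92162
T̂_Mei = 0.718(74.3) + 0.282(58.59) = 69.86978
Difference = 49.92162 − 69.86978 = -19.94816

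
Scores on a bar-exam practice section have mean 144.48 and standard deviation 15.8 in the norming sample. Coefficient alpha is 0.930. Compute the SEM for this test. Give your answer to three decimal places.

SEM = SD · √(1 − ρ) = 15.8 × √0.070 = 15.8 × 0.2646 = 4.1803

4.180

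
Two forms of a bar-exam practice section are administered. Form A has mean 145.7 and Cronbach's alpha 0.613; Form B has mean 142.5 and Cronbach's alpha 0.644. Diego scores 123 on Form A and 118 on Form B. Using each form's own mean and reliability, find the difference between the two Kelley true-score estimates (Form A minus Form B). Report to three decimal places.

5.063

T̂_A = 0.613(123) + 0.387(145.7) = 131.78490
T̂_B = 0.644(118) + 0.356(142.5) = 126.72200
T̂_A − T̂_B = 5.06290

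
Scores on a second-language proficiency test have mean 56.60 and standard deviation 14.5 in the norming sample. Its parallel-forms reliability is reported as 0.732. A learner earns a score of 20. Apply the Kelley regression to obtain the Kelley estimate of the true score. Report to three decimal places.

29.809

T̂ = ρX + (1 − ρ)μ
  = 0.732 × 20 + 0.268 × 56.60
  = 14.640 + 15.16880
  = 29.8088
  ≈ 29.809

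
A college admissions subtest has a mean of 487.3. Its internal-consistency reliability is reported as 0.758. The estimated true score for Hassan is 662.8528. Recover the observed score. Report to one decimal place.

T̂ = ρX + (1 − ρ)μ  ⇒  X = (T̂ − (1 − ρ)μ) / ρ
X = (662.8528 − 0.242 × 487.3) / 0.758 = (662.8528 − 117.9266) / 0.758 = 544.9262 / 0.758 = 718.900

718.9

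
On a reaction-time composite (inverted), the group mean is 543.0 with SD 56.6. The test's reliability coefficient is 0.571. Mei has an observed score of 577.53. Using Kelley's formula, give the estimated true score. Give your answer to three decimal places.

562.717

Kelley's formula gives T̂ = 0.571·577.53 + 0.429·543.0 = 329.76963 + 232.9470 = 562.7166.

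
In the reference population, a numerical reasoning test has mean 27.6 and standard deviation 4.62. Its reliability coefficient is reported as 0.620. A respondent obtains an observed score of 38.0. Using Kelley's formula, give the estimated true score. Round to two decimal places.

34.05

Weight the observed score by reliability and the mean by (1 − reliability): T̂ = 0.620·38.0 + 0.380·27.6 = 23.5600 + 10.4880 = 34.048.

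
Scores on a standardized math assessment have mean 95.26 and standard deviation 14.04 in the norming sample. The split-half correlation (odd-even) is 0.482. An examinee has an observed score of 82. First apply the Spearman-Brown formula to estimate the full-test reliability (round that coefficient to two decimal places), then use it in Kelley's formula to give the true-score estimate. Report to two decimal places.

86.64

Spearman-Brown: ρ = 2r/(1 + r) = 2(0.482)/(1 + 0.482) = 0.9640/1.482 = 0.6505 → 0.65
Regress the observed score toward the mean by the unreliability: T̂ = 0.65·82 + 0.35·95.26 = 53.30 + 33.3410 = 86.641.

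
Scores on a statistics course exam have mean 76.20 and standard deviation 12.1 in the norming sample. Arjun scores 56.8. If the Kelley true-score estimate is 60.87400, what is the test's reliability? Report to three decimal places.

T̂ = ρX + (1 − ρ)μ  ⇒  T̂ − μ = ρ(X − μ)
ρ = (T̂ − μ)/(X − μ) = (60.87400 − 76.20) / (56.8 − 76.20) = -15.32600 / -19.40 = 0.79000

0.790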